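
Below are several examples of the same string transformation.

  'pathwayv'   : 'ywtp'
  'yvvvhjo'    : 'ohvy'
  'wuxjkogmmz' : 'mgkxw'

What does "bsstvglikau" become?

The pattern: keep every other character starting from the first (positions 1st, 3rd, 5th, ...), then reverse the string.
Doing the same to "bsstvglikau": "uklvsb".
(Check on "pathwayv": → "ptwy" → "ywtp" ✓)

uklvsb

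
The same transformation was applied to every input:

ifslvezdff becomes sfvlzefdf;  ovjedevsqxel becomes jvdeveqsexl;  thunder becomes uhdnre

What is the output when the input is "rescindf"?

The pattern: delete the first character, then swap each adjacent pair of characters (1↔2, 3↔4, ...).
On "rescindf": the first step gives "escindf", and the second then gives "seicdnf".

seicdnf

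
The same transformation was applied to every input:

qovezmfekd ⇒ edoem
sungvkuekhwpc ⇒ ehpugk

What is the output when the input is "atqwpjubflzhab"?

blhbtwj

Each output is the input with this applied: keep every other character starting from the second (positions 2nd, 4th, 6th, ...), then move the first 3 characters to the end (rotate left by 3).
"atqwpjubflzhab" → "twjblhb" → "blhbtwj".
(Check on "qovezmfekd": → "oemed" → "edoem" ✓)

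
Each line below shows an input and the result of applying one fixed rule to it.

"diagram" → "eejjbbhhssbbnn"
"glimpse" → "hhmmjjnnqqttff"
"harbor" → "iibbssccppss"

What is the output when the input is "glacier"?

hhmmbbddjjffss

Rule — shift every letter 1 place forward in the alphabet (wrapping around), then double every character.
Starting from "glacier": after the first operation, "hmbdjfs"; after the second, "hhmmbbddjjffss".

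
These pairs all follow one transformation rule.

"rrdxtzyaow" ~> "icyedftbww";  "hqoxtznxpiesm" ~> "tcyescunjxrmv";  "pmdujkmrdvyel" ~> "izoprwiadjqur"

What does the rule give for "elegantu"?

Rule — move the first 2 characters to the end (rotate left by 2), then shift every letter 5 places forward in the alphabet (wrapping around).
For "elegantu", step one produces "egantuel"; step two turns that into "jlfsyzjq".

jlfsyzjq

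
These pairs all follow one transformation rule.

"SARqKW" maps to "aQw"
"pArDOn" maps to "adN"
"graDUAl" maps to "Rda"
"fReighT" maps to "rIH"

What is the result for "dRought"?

rUH

Each output is the input with this applied: keep every other character starting from the second (positions 2nd, 4th, 6th, ...), then flip the case of every letter.
Working it through for "dRought": intermediate "Ruh", final "rUH".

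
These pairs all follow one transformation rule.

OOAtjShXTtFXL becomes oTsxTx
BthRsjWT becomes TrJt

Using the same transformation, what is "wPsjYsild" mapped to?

Looking at the pairs, the operation is to keep every other character starting from the second (positions 2nd, 4th, 6th, ...), then flip the case of every letter.
For "wPsjYsild", step one produces "Pjsl"; step two turns that into "pJSL".

pJSL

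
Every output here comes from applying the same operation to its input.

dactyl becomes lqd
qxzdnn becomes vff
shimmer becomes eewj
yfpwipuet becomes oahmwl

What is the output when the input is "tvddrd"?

What's happening: delete the first 3 characters, then shift every letter 8 places backward in the alphabet (wrapping around).
For "tvddrd", step one produces "drd"; step two turns that into "vjv".

vjv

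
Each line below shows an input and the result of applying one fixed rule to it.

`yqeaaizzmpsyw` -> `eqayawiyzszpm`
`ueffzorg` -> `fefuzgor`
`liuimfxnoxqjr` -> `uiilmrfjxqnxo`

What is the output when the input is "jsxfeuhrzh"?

xsfjehuzhr

Rule — move the first 2 characters to the end (rotate left by 2), then take characters alternately from the front and the back (1st, last, 2nd, 2nd-last, ...).
Working it through for "jsxfeuhrzh": intermediate "xfeuhrzhjs", final "xsfjehuzhr".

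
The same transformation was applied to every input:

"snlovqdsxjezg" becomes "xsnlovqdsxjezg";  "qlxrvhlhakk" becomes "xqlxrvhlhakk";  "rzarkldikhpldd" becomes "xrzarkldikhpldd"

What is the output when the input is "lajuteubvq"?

xlajuteubvq

Looking at the pairs, the operation is to prepend "x".
For "lajuteubvq" the result is "xlajuteubvq".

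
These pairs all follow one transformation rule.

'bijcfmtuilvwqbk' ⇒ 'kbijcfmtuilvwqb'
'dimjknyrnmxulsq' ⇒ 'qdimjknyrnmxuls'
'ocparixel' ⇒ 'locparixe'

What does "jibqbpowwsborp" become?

Rule — move the last character to the front.
"jibqbpowwsborp" → "pjibqbpowwsbor".

pjibqbpowwsbor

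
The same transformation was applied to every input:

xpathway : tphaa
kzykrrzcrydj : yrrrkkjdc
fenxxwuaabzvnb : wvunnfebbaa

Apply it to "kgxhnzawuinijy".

wunnkjiihga

Rule — sort the characters into reverse alphabetical order, then delete the first 3 characters.
"kgxhnzawuinijy" → "zyxwunnkjiihga" → "wunnkjiihga".
(Check on "fenxxwuaabzvnb": → "zxxwvunnfebbaa" → "wvunnfebbaa" ✓)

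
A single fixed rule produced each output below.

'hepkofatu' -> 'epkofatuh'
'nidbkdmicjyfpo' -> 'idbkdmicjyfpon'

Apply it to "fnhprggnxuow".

nhprggnxuowf

In each case the input is transformed by: move the first character to the end.
On "fnhprggnxuow" that produces "nhprggnxuowf".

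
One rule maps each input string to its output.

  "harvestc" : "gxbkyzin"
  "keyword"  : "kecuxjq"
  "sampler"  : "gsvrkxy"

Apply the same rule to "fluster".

What's happening: move the first character to the end, then shift every letter 6 places forward in the alphabet (wrapping around).
"fluster" → "lusterf" → "rayzkxl".

rayzkxl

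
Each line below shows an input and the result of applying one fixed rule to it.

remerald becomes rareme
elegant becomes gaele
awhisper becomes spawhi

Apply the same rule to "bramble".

mbbra

The rule is to delete the last 2 characters, then move the last 2 characters to the front (rotate right by 2).
Applying that to "bramble" gives "mbbra".
(Check on "elegant": → "elega" → "gaele" ✓)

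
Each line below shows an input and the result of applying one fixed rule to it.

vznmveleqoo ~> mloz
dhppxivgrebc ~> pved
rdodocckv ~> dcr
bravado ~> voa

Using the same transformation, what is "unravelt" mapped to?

aln

The transformation: move the first 3 characters to the end (rotate left by 3), then keep one character in every 3, starting at position 1 (positions 1st, 4th, 7th, ...).
Working it through for "unravelt": intermediate "aveltunr", final "aln".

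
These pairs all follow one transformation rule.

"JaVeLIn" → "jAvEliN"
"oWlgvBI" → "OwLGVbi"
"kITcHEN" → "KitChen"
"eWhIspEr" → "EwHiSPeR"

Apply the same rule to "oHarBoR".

OhARbOr

What's happening: flip the case of every letter.
For "oHarBoR" the result is "OhARbOr".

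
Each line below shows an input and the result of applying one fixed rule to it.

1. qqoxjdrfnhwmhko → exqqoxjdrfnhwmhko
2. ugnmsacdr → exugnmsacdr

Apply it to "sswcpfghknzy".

exsswcpfghknzy

In each case the input is transformed by: prepend "ex".
Doing the same to "sswcpfghknzy": "exsswcpfghknzy".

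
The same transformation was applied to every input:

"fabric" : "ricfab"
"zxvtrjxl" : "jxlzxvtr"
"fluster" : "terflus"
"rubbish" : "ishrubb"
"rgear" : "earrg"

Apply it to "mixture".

The pattern: move the last 3 characters to the front (rotate right by 3).
Doing the same to "mixture": "uremixt".

uremixt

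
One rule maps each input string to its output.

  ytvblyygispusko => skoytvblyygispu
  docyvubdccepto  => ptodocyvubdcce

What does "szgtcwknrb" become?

nrbszgtcwk

Each output is the input with this applied: move the last 3 characters to the front (rotate right by 3).
On "szgtcwknrb" that produces "nrbszgtcwk".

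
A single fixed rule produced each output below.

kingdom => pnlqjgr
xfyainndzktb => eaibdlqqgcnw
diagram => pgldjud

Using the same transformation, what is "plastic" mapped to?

fsodvwl

The transformation: shift every letter 3 places forward in the alphabet (wrapping around), then move the last character to the front.
Starting from "plastic": after the first operation, "sodvwlf"; after the second, "fsodvwl".
(Check on "kingdom": → "nlqjgrp" → "pnlqjgr" ✓)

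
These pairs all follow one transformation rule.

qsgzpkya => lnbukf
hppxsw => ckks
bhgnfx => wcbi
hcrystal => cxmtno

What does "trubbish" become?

In each case the input is transformed by: delete the last 2 characters, then shift every letter 5 places backward in the alphabet (wrapping around).
On "trubbish": the first step gives "trubbi", and the second then gives "ompwwd".
(Check on "hcrystal": → "hcryst" → "cxmtno" ✓)

ompwwd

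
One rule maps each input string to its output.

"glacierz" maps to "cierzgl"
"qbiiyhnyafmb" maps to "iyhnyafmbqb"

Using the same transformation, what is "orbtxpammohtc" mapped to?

txpammohtcor

The pattern: move the first 2 characters to the end (rotate left by 2), then delete the first character.
On "orbtxpammohtc": the first step gives "btxpammohtcor", and the second then gives "txpammohtcor".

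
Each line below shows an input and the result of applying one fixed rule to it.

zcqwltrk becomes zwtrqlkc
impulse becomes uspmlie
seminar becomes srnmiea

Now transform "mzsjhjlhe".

Looking at the pairs, the operation is to sort the characters into reverse alphabetical order.
For "mzsjhjlhe" the result is "zsmljjhhe".

zsmljjhhe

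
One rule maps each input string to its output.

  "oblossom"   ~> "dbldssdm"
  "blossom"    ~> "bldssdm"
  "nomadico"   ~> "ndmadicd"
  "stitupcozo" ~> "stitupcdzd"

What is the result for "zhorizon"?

zhdrizdn

The pattern: replace every "o" with "d".
Doing the same to "zhorizon": "zhdrizdn".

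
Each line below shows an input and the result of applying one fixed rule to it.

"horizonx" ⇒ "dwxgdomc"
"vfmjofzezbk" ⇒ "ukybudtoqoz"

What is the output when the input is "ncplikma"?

In each case the input is transformed by: swap each adjacent pair of characters (1↔2, 3↔4, ...), then shift every letter 11 places backward in the alphabet (wrapping around).
Starting from "ncplikma": after the first operation, "cnlpkiam"; after the second, "rcaezxpb".
(Check on "horizonx": → "ohirozxn" → "dwxgdomc" ✓)

rcaezxpb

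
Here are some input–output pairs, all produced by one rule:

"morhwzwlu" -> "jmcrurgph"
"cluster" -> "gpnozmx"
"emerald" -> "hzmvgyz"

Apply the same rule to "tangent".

Rule — move the first character to the end, then shift every letter 5 places backward in the alphabet (wrapping around).
Doing the same to "tangent": "vibzioo".

vibzioo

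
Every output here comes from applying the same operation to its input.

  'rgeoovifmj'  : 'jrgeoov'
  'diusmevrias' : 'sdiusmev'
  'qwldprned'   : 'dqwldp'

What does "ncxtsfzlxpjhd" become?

dncxtsfzlx

The transformation: move the last character to the front, then delete the last 3 characters.
For "ncxtsfzlxpjhd", step one produces "dncxtsfzlxpjh"; step two turns that into "dncxtsfzlx".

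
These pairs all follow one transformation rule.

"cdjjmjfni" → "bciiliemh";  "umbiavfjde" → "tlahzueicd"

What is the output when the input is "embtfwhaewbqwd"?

Rule — shift every letter 1 place backward in the alphabet (wrapping around).
On "embtfwhaewbqwd" that produces "dlasevgzdvapvc".

dlasevgzdvapvc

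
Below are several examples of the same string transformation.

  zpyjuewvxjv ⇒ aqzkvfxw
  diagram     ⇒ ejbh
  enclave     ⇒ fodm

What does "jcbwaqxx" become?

The rule is to shift every letter 1 place forward in the alphabet (wrapping around), then delete the last 3 characters.
Applying both steps to "jcbwaqxx": "kdcxbryy", then "kdcxb".

kdcxb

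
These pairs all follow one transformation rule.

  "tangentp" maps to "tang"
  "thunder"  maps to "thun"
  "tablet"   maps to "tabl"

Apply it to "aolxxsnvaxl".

Each output is the input with this applied: keep only the first 4 characters.
Doing the same to "aolxxsnvaxl": "aolx".

aolx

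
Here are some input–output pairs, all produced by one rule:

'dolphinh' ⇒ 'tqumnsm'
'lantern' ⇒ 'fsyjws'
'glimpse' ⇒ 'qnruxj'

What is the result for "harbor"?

Looking at the pairs, the operation is to shift every letter 5 places forward in the alphabet (wrapping around), then delete the first character.
Working it through for "harbor": intermediate "mfwgtw", final "fwgtw".

fwgtw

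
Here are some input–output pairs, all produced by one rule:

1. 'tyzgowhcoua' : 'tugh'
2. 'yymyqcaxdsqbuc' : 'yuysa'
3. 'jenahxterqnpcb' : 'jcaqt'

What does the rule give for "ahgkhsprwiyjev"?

aekip

In each case the input is transformed by: take characters alternately from the front and the back (1st, last, 2nd, 2nd-last, ...), then keep one character in every 3, starting at position 1 (positions 1st, 4th, 7th, ...).
Applying both steps to "ahgkhsprwiyjev": "avhegjkyhiswpr", then "aekip".
(Check on "yymyqcaxdsqbuc": → "ycyumbyqqscdax" → "yuysa" ✓)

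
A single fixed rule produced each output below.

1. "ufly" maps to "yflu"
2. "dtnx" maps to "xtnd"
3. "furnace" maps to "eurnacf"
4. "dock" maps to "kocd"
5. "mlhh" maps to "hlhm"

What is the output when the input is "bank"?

What's happening: swap the first and last characters.
Applying that to "bank" gives "kanb".

kanb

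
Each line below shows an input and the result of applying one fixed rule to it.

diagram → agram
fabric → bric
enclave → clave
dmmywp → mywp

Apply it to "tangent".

ngent

Rule — delete the first 2 characters.
So "tangent" becomes "ngent".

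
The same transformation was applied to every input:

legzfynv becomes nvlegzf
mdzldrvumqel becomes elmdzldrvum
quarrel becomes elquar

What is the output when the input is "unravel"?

Looking at the pairs, the operation is to move the last 2 characters to the front (rotate right by 2), then delete the last character.
For "unravel", step one produces "elunrav"; step two turns that into "elunra".

elunra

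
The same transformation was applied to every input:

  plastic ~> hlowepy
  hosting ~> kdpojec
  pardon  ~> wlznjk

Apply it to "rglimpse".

What's happening: shift every letter 4 places backward in the alphabet (wrapping around), then swap each adjacent pair of characters (1↔2, 3↔4, ...).
Applying both steps to "rglimpse": "ncheiloa", then "cnehliao".

cnehliao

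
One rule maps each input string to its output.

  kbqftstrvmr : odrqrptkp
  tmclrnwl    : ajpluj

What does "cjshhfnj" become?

qffdlh

The pattern: delete the first 2 characters, then shift every letter 2 places backward in the alphabet (wrapping around).
"cjshhfnj" → "shhfnj" → "qffdlh".
(Check on "tmclrnwl": → "clrnwl" → "ajpluj" ✓)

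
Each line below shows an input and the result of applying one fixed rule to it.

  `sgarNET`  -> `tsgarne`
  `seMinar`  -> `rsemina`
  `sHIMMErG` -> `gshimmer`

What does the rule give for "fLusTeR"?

rfluste

What's happening: move the last character to the front, then convert every letter to lowercase.
For "fLusTeR", step one produces "RfLusTe"; step two turns that into "rfluste".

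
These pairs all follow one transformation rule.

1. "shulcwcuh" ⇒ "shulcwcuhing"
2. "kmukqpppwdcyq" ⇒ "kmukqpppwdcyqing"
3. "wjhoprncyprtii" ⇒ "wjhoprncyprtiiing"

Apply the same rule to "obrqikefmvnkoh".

Each output is the input with this applied: append "ing".
On "obrqikefmvnkoh" that produces "obrqikefmvnkohing".

obrqikefmvnkohing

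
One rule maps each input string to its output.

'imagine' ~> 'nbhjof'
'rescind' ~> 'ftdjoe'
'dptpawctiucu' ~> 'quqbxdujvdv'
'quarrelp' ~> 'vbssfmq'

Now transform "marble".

bscmf

Looking at the pairs, the operation is to shift every letter 1 place forward in the alphabet (wrapping around), then delete the first character.
Starting from "marble": after the first operation, "nbscmf"; after the second, "bscmf".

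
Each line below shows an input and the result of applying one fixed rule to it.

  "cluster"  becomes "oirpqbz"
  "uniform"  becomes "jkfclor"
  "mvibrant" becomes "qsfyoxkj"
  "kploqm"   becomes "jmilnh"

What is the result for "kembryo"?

lbjyovh

The transformation: shift every letter 3 places backward in the alphabet (wrapping around), then swap the first and last characters.
Applying both steps to "kembryo": "hbjyovl", then "lbjyovh".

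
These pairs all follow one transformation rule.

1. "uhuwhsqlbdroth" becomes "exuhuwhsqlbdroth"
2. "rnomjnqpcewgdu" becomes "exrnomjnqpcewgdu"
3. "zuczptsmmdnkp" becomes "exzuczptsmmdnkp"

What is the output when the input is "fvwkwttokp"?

exfvwkwttokp

Rule — prepend "ex".
So "fvwkwttokp" becomes "exfvwkwttokp".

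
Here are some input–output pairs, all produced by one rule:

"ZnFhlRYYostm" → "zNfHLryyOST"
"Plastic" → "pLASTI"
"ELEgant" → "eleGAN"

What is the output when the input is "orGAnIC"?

The rule is to flip the case of every letter, then delete the last character.
Starting from "orGAnIC": after the first operation, "ORgaNic"; after the second, "ORgaNi".
(Check on "ZnFhlRYYostm": → "zNfHLryyOSTM" → "zNfHLryyOST" ✓)

ORgaNi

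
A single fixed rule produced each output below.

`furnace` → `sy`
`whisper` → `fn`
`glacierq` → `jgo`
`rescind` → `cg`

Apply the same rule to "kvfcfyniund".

The transformation: shift every letter 2 places backward in the alphabet (wrapping around), then keep one character in every 3, starting at position 2 (positions 2nd, 5th, 8th, ...).
Applying both steps to "kvfcfyniund": "itdadwlgslb", then "tdgb".
(Check on "whisper": → "ufgqncp" → "fn" ✓)

tdgb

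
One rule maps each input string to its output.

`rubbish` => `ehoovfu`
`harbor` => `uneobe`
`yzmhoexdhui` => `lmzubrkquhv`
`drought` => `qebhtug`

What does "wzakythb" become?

jmnxlguo

Each output is the input with this applied: shift every letter 13 places forward in the alphabet (wrapping around) — i.e. ROT13.
Applying that to "wzakythb" gives "jmnxlguo".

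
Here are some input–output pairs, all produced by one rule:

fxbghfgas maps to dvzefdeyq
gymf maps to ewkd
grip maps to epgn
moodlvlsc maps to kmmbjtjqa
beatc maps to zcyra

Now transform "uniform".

slgdmpk

In each case the input is transformed by: shift every letter 2 places backward in the alphabet (wrapping around).
On "uniform" that produces "slgdmpk".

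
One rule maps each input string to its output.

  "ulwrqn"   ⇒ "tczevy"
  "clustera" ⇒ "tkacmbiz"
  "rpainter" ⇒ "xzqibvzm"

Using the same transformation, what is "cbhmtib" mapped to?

In each case the input is transformed by: swap each adjacent pair of characters (1↔2, 3↔4, ...), then shift every letter 8 places forward in the alphabet (wrapping around).
Working it through for "cbhmtib": intermediate "bcmhitb", final "jkupqbj".

jkupqbj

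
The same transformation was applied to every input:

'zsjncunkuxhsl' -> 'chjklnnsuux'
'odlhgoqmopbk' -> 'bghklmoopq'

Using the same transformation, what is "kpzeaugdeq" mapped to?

adeegquz

In each case the input is transformed by: delete the first 2 characters, then sort the characters into alphabetical order.
"kpzeaugdeq" → "zeaugdeq" → "adeegquz".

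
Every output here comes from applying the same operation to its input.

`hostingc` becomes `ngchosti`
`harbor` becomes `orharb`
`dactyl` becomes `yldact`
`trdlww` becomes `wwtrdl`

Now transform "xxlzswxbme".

Looking at the pairs, the operation is to swap the front and back halves of the string, then move the first character to the end.
"xxlzswxbme" → "xbmexxlzsw".

xbmexxlzsw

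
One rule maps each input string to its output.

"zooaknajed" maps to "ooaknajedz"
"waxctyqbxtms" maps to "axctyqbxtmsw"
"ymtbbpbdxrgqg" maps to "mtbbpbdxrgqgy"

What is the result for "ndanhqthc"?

danhqthcn

What's happening: move the first character to the end.
Applying that to "ndanhqthc" gives "danhqthcn".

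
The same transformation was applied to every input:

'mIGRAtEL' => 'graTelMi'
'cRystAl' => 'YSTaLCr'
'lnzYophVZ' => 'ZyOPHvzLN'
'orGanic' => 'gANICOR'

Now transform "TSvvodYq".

What's happening: flip the case of every letter, then move the first 2 characters to the end (rotate left by 2).
Applying both steps to "TSvvodYq": "tsVVODyQ", then "VVODyQts".
(Check on "orGanic": → "ORgANIC" → "gANICOR" ✓)

VVODyQts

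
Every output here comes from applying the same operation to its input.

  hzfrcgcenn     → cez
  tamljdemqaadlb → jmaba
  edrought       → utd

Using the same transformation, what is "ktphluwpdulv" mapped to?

Each output is the input with this applied: keep one character in every 3, starting at position 2 (positions 2nd, 5th, 8th, ...), then move the first character to the end.
For "ktphluwpdulv", step one produces "tlpl"; step two turns that into "lplt".
(Check on "edrought": → "dut" → "utd" ✓)

lplt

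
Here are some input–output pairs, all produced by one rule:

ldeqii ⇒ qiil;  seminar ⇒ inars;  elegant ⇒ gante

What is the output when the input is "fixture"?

turef

Looking at the pairs, the operation is to move the first character to the end, then delete the first 2 characters.
Starting from "fixture": after the first operation, "ixturef"; after the second, "turef".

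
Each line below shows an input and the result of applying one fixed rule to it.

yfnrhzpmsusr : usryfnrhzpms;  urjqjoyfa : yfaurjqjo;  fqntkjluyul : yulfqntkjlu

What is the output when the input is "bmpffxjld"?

jldbmpffx

What's happening: move the last 3 characters to the front (rotate right by 3).
On "bmpffxjld" that produces "jldbmpffx".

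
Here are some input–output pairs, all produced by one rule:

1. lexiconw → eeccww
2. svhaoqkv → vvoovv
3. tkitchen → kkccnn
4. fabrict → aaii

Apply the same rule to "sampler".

aall

The pattern: keep one character in every 3, starting at position 2 (positions 2nd, 5th, 8th, ...), then double every character.
For "sampler", step one produces "al"; step two turns that into "aall".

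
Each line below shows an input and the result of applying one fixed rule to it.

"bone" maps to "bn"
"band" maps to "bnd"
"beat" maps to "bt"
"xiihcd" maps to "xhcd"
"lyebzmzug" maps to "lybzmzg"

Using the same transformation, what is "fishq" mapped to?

fshq

The transformation: remove every vowel.
On "fishq" that produces "fshq".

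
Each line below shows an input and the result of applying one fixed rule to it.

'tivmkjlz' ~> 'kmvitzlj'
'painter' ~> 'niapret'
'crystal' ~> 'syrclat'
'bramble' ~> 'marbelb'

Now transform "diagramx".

rgaidxma

The transformation: reverse the string, then move the first 3 characters to the end (rotate left by 3).
Working it through for "diagramx": intermediate "xmargaid", final "rgaidxma".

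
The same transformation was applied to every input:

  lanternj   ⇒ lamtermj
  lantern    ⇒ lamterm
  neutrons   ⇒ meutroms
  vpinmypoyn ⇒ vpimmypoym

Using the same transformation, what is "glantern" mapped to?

glamterm

The rule is to replace every "n" with "m".
For "glantern" the result is "glamterm".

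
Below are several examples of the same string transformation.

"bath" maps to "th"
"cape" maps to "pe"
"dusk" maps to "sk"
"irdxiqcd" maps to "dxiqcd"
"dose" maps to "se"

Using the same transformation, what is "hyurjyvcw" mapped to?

Rule — delete the first 2 characters.
Applying that to "hyurjyvcw" gives "urjyvcw".

urjyvcw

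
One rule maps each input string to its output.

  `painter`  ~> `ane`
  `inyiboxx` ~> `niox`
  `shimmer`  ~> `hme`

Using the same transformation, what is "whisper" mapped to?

The rule is to keep every other character starting from the second (positions 2nd, 4th, 6th, ...).
"whisper" → "hse".

hse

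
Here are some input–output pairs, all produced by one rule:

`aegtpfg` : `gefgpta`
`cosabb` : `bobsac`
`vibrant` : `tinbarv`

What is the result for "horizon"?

The rule is to take characters alternately from the front and the back (1st, last, 2nd, 2nd-last, ...), then move the first character to the end.
Working it through for "horizon": intermediate "hnoorzi", final "noorzih".

noorzih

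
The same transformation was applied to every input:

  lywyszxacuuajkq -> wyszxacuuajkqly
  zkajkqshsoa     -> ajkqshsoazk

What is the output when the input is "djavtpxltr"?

avtpxltrdj

Rule — move the first 2 characters to the end (rotate left by 2).
So "djavtpxltr" becomes "avtpxltrdj".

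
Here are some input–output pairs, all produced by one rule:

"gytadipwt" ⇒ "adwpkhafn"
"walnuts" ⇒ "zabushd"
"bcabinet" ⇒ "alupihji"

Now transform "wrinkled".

klsrupyd

Rule — shift every letter 7 places forward in the alphabet (wrapping around), then reverse the string.
Applying both steps to "wrinkled": "dypurslk", then "klsrupyd".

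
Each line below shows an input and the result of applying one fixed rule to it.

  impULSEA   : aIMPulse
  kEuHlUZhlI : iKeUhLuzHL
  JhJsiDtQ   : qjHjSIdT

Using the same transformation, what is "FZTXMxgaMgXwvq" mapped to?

Looking at the pairs, the operation is to flip the case of every letter, then move the last character to the front.
Starting from "FZTXMxgaMgXwvq": after the first operation, "fztxmXGAmGxWVQ"; after the second, "QfztxmXGAmGxWV".
(Check on "impULSEA": → "IMPulsea" → "aIMPulse" ✓)

QfztxmXGAmGxWV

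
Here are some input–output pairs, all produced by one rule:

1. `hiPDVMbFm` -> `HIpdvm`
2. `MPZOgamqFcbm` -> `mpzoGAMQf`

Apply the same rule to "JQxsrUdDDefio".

jqXSRuDddE

The rule is to flip the case of every letter, then delete the last 3 characters.
On "JQxsrUdDDefio": the first step gives "jqXSRuDddEFIO", and the second then gives "jqXSRuDddE".
(Check on "MPZOgamqFcbm": → "mpzoGAMQfCBM" → "mpzoGAMQf" ✓)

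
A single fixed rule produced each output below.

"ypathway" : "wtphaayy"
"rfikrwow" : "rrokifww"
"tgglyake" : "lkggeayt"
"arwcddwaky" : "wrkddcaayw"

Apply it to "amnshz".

Rule — sort the characters into reverse alphabetical order, then move the first 2 characters to the end (rotate left by 2).
Working it through for "amnshz": intermediate "zsnmha", final "nmhazs".

nmhazs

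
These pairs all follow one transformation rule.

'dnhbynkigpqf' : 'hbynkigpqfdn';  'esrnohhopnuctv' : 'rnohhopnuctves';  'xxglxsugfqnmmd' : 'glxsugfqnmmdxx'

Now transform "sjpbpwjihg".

Rule — move the first 2 characters to the end (rotate left by 2).
On "sjpbpwjihg" that produces "pbpwjihgsj".

pbpwjihgsj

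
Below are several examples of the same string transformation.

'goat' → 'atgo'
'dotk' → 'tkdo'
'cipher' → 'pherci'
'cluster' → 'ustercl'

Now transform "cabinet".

The transformation: move the first 2 characters to the end (rotate left by 2).
Doing the same to "cabinet": "binetca".

binetca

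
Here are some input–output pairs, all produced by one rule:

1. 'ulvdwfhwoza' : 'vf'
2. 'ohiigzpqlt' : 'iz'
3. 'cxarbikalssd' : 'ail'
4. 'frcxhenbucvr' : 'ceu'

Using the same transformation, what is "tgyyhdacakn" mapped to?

The rule is to delete the last 3 characters, then keep one character in every 3, starting at position 3 (positions 3rd, 6th, 9th, ...).
For "tgyyhdacakn", step one produces "tgyyhdac"; step two turns that into "yd".

yd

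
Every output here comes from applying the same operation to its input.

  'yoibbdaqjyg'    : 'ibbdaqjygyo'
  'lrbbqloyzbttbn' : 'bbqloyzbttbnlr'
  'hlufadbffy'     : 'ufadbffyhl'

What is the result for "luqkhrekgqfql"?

qkhrekgqfqllu

The pattern: move the first 2 characters to the end (rotate left by 2).
"luqkhrekgqfql" → "qkhrekgqfqllu".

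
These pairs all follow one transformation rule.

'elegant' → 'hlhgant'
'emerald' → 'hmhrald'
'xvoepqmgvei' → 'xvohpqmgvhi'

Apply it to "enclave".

The rule is to replace every "e" with "h".
Applying that to "enclave" gives "hnclavh".

hnclavh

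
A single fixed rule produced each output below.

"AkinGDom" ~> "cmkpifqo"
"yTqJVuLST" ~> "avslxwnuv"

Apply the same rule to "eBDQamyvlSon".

gdfscoaxnuqp

In each case the input is transformed by: shift every letter 2 places forward in the alphabet (wrapping around), then convert every letter to lowercase.
Applying both steps to "eBDQamyvlSon": "gDFScoaxnUqp", then "gdfscoaxnuqp".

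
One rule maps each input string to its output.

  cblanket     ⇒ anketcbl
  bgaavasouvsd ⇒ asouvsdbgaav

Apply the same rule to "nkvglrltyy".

lrltyynkvg

Each output is the input with this applied: swap the front and back halves of the string, then move the last character to the front.
Starting from "nkvglrltyy": after the first operation, "rltyynkvgl"; after the second, "lrltyynkvg".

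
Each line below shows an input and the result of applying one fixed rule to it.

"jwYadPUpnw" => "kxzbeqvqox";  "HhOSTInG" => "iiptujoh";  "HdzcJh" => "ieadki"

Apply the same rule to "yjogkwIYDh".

What's happening: shift every letter 1 place forward in the alphabet (wrapping around), then convert every letter to lowercase.
Applying both steps to "yjogkwIYDh": "zkphlxJZEi", then "zkphlxjzei".
(Check on "HdzcJh": → "IeadKi" → "ieadki" ✓)

zkphlxjzei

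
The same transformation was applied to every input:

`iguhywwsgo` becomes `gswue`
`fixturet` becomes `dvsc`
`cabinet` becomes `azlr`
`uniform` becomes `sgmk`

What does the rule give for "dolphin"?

What's happening: shift every letter 2 places backward in the alphabet (wrapping around), then keep every other character starting from the first (positions 1st, 3rd, 5th, ...).
Doing the same to "dolphin": "bjfl".

bjfl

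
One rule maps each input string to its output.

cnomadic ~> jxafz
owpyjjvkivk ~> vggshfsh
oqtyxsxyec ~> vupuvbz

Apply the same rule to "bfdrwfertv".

otcboqs

What's happening: delete the first 3 characters, then shift every letter 3 places backward in the alphabet (wrapping around).
On "bfdrwfertv": the first step gives "rwfertv", and the second then gives "otcboqs".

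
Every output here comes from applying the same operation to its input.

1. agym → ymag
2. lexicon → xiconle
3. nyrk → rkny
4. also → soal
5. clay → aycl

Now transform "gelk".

lkge

In each case the input is transformed by: move the first 2 characters to the end (rotate left by 2).
"gelk" → "lkge".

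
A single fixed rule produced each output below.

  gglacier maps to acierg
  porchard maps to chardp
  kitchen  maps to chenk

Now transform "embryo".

ryoe

Looking at the pairs, the operation is to move the first 3 characters to the end (rotate left by 3), then delete the last 2 characters.
Working it through for "embryo": intermediate "ryoemb", final "ryoe".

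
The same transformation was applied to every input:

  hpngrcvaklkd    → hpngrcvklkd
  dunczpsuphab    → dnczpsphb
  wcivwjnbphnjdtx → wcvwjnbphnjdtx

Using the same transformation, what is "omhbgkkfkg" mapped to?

mhbgkkfkg

What's happening: remove every vowel.
Doing the same to "omhbgkkfkg": "mhbgkkfkg".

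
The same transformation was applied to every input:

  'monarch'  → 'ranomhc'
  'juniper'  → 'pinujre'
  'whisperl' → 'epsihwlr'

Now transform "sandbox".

bdnasxo

The rule is to reverse the string, then move the first 2 characters to the end (rotate left by 2).
On "sandbox": the first step gives "xobdnas", and the second then gives "bdnasxo".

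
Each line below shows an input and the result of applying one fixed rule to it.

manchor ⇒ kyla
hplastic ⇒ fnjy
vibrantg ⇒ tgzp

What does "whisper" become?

The rule is to shift every letter 2 places backward in the alphabet (wrapping around), then keep only the first 4 characters.
On "whisper" that produces "ufgq".

ufgq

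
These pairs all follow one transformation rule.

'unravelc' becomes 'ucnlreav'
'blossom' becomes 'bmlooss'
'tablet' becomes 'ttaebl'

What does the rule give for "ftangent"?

The pattern: take characters alternately from the front and the back (1st, last, 2nd, 2nd-last, ...).
For "ftangent" the result is "fttnaeng".

fttnaeng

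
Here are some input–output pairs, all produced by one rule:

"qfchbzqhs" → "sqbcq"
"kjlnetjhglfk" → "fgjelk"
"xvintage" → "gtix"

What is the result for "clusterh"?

The pattern: keep every other character starting from the first (positions 1st, 3rd, 5th, ...), then reverse the string.
Applying both steps to "clusterh": "cutr", then "rtuc".

rtuc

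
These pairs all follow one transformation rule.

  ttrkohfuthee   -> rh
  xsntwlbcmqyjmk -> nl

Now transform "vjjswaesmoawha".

ja

The pattern: keep one character in every 3, starting at position 3 (positions 3rd, 6th, 9th, ...), then keep only the first 2 characters.
For "vjjswaesmoawha", step one produces "jamw"; step two turns that into "ja".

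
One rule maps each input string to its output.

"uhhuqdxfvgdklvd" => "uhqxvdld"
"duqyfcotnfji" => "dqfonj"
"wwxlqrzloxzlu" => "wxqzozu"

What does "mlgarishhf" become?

What's happening: keep every other character starting from the first (positions 1st, 3rd, 5th, ...).
For "mlgarishhf" the result is "mgrsh".

mgrsh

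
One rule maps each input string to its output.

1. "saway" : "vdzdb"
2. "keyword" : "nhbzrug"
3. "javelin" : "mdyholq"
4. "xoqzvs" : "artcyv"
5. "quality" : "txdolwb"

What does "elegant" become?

What's happening: shift every letter 3 places forward in the alphabet (wrapping around).
Doing the same to "elegant": "hohjdqw".

hohjdqw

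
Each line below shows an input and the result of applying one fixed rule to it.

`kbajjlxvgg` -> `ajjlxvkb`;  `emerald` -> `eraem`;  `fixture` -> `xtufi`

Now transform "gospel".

In each case the input is transformed by: delete the last 2 characters, then move the first 2 characters to the end (rotate left by 2).
Applying both steps to "gospel": "gosp", then "spgo".

spgo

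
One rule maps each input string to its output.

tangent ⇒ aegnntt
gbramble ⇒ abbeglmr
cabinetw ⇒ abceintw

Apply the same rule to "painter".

Each output is the input with this applied: sort the characters into alphabetical order.
Doing the same to "painter": "aeinprt".

aeinprt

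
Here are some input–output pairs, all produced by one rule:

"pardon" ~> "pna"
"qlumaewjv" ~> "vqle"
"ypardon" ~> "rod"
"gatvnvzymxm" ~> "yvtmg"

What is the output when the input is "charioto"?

roha

Each output is the input with this applied: sort the characters into reverse alphabetical order, then keep every other character starting from the second (positions 2nd, 4th, 6th, ...).
Starting from "charioto": after the first operation, "trooihca"; after the second, "roha".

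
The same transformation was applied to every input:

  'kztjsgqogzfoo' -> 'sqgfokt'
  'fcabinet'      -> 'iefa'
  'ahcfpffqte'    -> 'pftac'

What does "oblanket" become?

Rule — keep every other character starting from the first (positions 1st, 3rd, 5th, ...), then move the first 2 characters to the end (rotate left by 2).
For "oblanket", step one produces "olne"; step two turns that into "neol".

neol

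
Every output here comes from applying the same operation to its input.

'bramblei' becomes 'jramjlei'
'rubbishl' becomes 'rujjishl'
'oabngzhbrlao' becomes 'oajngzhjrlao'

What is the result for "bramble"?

jramjle

The transformation: replace every "b" with "j".
Applying that to "bramble" gives "jramjle".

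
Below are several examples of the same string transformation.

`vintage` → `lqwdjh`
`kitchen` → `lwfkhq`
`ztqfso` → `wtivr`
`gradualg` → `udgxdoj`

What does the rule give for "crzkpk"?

In each case the input is transformed by: delete the first character, then shift every letter 3 places forward in the alphabet (wrapping around).
For "crzkpk", step one produces "rzkpk"; step two turns that into "ucnsn".

ucnsn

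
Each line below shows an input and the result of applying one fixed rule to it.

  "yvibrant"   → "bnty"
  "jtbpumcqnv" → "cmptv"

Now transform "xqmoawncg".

cmow

The transformation: sort the characters into alphabetical order, then keep every other character starting from the second (positions 2nd, 4th, 6th, ...).
"xqmoawncg" → "acgmnoqwx" → "cmow".
(Check on "yvibrant": → "abinrtvy" → "bnty" ✓)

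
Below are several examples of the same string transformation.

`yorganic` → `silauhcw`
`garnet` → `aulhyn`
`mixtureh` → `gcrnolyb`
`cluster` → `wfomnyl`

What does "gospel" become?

aimjyf

The rule is to shift every letter 6 places backward in the alphabet (wrapping around).
For "gospel" the result is "aimjyf".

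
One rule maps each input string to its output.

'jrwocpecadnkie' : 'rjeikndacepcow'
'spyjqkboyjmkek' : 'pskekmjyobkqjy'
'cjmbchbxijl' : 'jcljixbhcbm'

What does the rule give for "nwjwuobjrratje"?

wnejtarrjbouwj

Each output is the input with this applied: reverse the string, then move the last 2 characters to the front (rotate right by 2).
For "nwjwuobjrratje", step one produces "ejtarrjbouwjwn"; step two turns that into "wnejtarrjbouwj".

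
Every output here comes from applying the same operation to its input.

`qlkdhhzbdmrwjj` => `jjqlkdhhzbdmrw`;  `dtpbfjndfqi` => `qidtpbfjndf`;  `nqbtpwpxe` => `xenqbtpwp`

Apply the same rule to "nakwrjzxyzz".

zznakwrjzxy

Looking at the pairs, the operation is to move the last 2 characters to the front (rotate right by 2).
Applying that to "nakwrjzxyzz" gives "zznakwrjzxy".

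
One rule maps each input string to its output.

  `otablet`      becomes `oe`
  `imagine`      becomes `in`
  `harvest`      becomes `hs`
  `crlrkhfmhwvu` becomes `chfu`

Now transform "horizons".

In each case the input is transformed by: swap each adjacent pair of characters (1↔2, 3↔4, ...), then keep one character in every 3, starting at position 2 (positions 2nd, 5th, 8th, ...).
Applying that to "horizons" gives "hon".

hon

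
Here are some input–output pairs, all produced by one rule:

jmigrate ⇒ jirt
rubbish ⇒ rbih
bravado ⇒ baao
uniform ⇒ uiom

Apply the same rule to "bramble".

What's happening: keep every other character starting from the first (positions 1st, 3rd, 5th, ...).
For "bramble" the result is "babe".

babe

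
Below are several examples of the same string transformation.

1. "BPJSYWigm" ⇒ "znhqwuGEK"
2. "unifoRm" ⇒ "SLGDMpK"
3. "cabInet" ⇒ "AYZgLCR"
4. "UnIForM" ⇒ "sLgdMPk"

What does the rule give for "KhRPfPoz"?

The transformation: flip the case of every letter, then shift every letter 2 places backward in the alphabet (wrapping around).
For "KhRPfPoz" the result is "iFpnDnMX".

iFpnDnMX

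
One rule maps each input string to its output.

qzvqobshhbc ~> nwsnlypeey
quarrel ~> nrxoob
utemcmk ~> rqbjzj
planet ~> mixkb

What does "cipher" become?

zfmeb

In each case the input is transformed by: shift every letter 3 places backward in the alphabet (wrapping around), then delete the last character.
On "cipher": the first step gives "zfmebo", and the second then gives "zfmeb".
(Check on "utemcmk": → "rqbjzjh" → "rqbjzj" ✓)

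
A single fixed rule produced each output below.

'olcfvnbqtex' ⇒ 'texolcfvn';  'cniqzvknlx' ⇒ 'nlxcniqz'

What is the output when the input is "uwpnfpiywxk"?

Looking at the pairs, the operation is to move the last 3 characters to the front (rotate right by 3), then delete the last 2 characters.
On "uwpnfpiywxk": the first step gives "wxkuwpnfpiy", and the second then gives "wxkuwpnfp".

wxkuwpnfp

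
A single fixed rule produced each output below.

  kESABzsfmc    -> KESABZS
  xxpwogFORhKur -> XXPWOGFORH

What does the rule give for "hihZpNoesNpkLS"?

Rule — delete the last 3 characters, then convert every letter to uppercase.
"hihZpNoesNpkLS" → "hihZpNoesNp" → "HIHZPNOESNP".
(Check on "xxpwogFORhKur": → "xxpwogFORh" → "XXPWOGFORH" ✓)

HIHZPNOESNP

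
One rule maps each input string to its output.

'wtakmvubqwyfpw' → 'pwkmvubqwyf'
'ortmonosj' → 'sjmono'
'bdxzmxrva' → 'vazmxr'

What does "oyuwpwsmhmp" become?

mpwpwsmh

The pattern: delete the first 3 characters, then move the last 2 characters to the front (rotate right by 2).
On "oyuwpwsmhmp" that produces "mpwpwsmh".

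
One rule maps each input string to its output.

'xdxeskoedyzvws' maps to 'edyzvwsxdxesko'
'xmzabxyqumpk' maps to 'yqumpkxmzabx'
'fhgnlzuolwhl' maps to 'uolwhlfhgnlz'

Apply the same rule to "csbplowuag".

Rule — swap the front and back halves of the string.
Applying that to "csbplowuag" gives "owuagcsbpl".

owuagcsbpl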